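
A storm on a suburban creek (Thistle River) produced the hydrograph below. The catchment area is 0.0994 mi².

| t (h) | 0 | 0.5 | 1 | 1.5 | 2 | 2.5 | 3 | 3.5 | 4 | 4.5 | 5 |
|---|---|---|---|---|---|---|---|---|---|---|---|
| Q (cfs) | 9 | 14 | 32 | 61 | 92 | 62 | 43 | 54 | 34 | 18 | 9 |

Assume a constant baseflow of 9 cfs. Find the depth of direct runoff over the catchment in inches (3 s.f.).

d ≈ 2.56 in

Direct runoff: 0.0, 5.0, 23.0, 52.0, 83.0, 53.0, 34.0, 45.0, 25.0, 9.0, 0.0 cfs; ΣQ_DR = 329.0 cfs.
V = ΣQ_DR · Δt = 329.0 × 1800 s = 5.922 × 10^5 ft³.
Over A = 0.0994 mi², depth = V / A = 2.56 in.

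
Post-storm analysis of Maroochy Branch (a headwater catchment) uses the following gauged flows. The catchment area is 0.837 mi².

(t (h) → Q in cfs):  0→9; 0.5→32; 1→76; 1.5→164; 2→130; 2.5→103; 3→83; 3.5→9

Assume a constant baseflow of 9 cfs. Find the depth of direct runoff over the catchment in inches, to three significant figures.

d ≈ 0.494 in

Direct runoff: 0.0, 23.0, 67.0, 155.0, 121.0, 94.0, 74.0, 0.0 cfs; ΣQ_DR = 534.0 cfs.
V = ΣQ_DR · Δt = 534.0 × 1800 s = 9.612 × 10^5 ft³.
Over A = 0.837 mi², depth = V / A = 0.494 in.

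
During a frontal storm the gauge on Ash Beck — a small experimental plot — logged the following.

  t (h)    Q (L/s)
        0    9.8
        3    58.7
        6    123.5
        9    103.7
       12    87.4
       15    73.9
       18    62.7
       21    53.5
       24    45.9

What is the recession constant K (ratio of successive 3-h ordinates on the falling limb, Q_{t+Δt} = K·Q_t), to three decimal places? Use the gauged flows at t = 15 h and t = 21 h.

Using the recession-limb readings at t = 15 h and t = 21 h: Q falls from 73.9 to 53.5 L/s over 2 intervals.
K = (Q₂/Q₁)^(1/2) = (53.5/73.9)^(1/2) = 0.851.

K ≈ 0.851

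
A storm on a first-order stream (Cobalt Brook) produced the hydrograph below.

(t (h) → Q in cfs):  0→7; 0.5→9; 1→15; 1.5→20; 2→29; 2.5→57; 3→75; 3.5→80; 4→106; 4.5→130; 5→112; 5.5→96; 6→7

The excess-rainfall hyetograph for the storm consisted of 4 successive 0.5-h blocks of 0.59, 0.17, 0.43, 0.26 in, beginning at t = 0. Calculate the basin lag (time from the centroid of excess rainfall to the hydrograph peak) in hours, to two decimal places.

t_L ≈ 3.63 h

Centroid of excess rainfall: t_c = Σ P_i·t̄_i / ΣP_i = 0.8741 h (block centres at 0.25, 0.75, 1.25, 1.75 h).
Hydrograph peak occurs at t = 4.5 h, so basin lag t_L = 4.5 − 0.8741 = 3.63 h.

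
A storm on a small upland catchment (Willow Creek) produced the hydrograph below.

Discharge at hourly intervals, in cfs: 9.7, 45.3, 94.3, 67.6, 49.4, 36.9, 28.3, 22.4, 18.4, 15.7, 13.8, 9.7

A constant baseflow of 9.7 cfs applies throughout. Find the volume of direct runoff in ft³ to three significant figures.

V ≈ 1.06 × 10^6 ft³

Direct-runoff ordinates (Q − Q_b): 0.0, 35.6, 84.6, 57.9, 39.7, 27.2, 18.6, 12.7, 8.7, 6.0, 4.1, 0.0 cfs.
ΣQ_DR = 295.1 cfs.
With Δt = 1 h = 3600 s, V = ΣQ_DR · Δt = 295.1 × 3600 = 1.06 × 10^6 ft³.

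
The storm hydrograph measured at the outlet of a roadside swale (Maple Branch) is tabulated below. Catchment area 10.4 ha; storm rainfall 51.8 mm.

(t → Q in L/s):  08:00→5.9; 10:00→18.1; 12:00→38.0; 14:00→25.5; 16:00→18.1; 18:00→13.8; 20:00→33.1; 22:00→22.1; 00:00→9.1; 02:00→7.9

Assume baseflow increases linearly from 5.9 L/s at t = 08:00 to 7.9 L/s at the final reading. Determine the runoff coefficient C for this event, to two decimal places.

ΣQ_DR = 122.6 L/s; V = ΣQ_DR·Δt = 8.827 × 10^5 L.
Runoff depth d = V / A = 8.488 mm.
C = d / P = 8.488 / 51.8 = 0.16.

C ≈ 0.16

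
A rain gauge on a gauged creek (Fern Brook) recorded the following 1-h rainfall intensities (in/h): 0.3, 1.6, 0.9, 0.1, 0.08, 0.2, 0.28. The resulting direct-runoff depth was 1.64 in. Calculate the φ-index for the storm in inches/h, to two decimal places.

φ ≈ 0.43 in/h

Only the 2 blocks with intensity above φ contribute runoff: 1.6, 0.9 in/h.
Σ(I−φ)·Δt = d  ⇒  (1.6+0.9 − 2φ)·1 = 1.64
φ = (2.500 − 1.64/1) / 2 = 0.43 in/h.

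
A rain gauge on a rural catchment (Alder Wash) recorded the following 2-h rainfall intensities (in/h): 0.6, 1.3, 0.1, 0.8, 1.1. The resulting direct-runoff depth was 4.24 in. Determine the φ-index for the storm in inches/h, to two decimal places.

φ ≈ 0.42 in/h

Only the 4 blocks with intensity above φ contribute runoff: 0.6, 1.3, 0.8, 1.1 in/h.
Σ(I−φ)·Δt = d  ⇒  (0.6+1.3+0.8+1.1 − 4φ)·2 = 4.24
φ = (3.800 − 4.24/2) / 4 = 0.42 in/h.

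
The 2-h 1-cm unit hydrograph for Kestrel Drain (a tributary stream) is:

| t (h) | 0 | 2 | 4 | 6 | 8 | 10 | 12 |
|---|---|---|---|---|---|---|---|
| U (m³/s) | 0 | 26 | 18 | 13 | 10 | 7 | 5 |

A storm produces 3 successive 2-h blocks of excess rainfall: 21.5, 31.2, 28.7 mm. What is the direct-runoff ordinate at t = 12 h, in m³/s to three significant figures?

Q ≈ 61.3 m³/s

By discrete convolution, Q_j = Σ (P_i / 10 mm) · U_{j−i}.
At t = 12 h (j=6): Q = (21.5/10)·5 + (31.2/10)·7 + (28.7/10)·10 = 61.3 m³/s.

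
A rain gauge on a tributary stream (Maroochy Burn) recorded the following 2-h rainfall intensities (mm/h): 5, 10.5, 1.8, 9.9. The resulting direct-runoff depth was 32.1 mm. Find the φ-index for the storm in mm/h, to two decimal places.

Only the 3 blocks with intensity above φ contribute runoff: 5, 10.5, 9.9 mm/h.
Σ(I−φ)·Δt = d  ⇒  (5+10.5+9.9 − 3φ)·2 = 32.1
φ = (25.40 − 32.1/2) / 3 = 3.12 mm/h.

φ ≈ 3.12 mm/h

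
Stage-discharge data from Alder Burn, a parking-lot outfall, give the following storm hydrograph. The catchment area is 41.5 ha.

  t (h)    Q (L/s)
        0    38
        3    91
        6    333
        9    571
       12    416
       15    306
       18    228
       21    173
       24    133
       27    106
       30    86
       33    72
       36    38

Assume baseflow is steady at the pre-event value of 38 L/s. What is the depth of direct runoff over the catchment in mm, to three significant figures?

Direct runoff: 0.0, 53.0, 295.0, 533.0, 378.0, 268.0, 190.0, 135.0, 95.0, 68.0, 48.0, 34.0, 0.0 L/s; ΣQ_DR = 2097 L/s.
V = ΣQ_DR · Δt = 2097 × 10800 s = 2.265 × 10^7 L.
Over A = 41.5 ha, depth = V / A = 54.6 mm.

d ≈ 54.6 mm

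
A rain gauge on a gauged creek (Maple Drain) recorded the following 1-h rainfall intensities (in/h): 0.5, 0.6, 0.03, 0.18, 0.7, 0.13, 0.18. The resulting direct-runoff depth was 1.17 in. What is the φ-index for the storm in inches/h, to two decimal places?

Only the 3 blocks with intensity above φ contribute runoff: 0.5, 0.6, 0.7 in/h.
Σ(I−φ)·Δt = d  ⇒  (0.5+0.6+0.7 − 3φ)·1 = 1.17
φ = (1.800 − 1.17/1) / 3 = 0.21 in/h.

φ ≈ 0.21 in/h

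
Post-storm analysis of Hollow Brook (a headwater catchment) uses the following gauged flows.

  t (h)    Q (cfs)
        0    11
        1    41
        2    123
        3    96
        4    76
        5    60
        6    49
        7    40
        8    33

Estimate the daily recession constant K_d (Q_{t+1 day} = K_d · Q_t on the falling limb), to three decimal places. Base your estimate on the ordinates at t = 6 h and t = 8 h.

Between t = 6 h and t = 8 h the flow falls from 49 to 33 cfs over 2×1 h = 2 h.
Per-interval ratio K = (33/49)^(1/2) = 0.8207; K_d = K^(24/1) = 0.009.

K_d ≈ 0.009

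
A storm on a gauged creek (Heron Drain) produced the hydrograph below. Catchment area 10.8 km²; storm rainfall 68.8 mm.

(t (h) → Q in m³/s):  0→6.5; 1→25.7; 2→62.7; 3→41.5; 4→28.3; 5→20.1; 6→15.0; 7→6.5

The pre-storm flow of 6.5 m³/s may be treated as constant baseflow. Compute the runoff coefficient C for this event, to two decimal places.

ΣQ_DR = 154.3 m³/s; V = ΣQ_DR·Δt = 5.555 × 10^5 m³.
Runoff depth d = V / A = 51.43 mm.
C = d / P = 51.43 / 68.8 = 0.75.

C ≈ 0.75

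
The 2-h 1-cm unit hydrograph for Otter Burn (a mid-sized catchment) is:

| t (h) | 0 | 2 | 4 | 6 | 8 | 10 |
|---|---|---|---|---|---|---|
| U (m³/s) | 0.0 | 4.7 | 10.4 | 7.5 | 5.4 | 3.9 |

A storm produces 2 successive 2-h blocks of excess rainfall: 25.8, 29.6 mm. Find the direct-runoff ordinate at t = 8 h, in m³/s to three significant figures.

Q ≈ 36.1 m³/s

By discrete convolution, Q_j = Σ (P_i / 10 mm) · U_{j−i}.
At t = 8 h (j=4): Q = (25.8/10)·5.4 + (29.6/10)·7.5 = 36.1 m³/s.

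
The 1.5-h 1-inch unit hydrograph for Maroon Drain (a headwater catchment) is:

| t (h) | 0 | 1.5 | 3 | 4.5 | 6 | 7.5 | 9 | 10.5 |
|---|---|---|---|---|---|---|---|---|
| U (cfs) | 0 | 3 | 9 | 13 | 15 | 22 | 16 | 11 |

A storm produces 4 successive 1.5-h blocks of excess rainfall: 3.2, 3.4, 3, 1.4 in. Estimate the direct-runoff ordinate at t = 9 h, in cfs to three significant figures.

Q ≈ 189 cfs

By discrete convolution, Q_j = Σ (P_i / 1 in) · U_{j−i}.
At t = 9 h (j=6): Q = (3.2/1)·16 + (3.4/1)·22 + (3/1)·15 + (1.4/1)·13 = 189 cfs.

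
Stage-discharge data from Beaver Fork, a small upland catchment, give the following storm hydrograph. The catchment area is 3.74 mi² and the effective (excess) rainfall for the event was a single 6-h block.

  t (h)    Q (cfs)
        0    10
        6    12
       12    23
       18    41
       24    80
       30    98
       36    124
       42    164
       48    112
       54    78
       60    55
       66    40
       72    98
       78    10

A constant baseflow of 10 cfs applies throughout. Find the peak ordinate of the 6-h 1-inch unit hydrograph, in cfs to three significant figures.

Direct runoff: 0.0, 2.0, 13.0, 31.0, 70.0, 88.0, 114.0, 154.0, 102.0, 68.0, 45.0, 30.0, 88.0, 0.0 cfs; ΣQ_DR = 805.0 cfs, peak = 154.0 cfs.
Runoff depth d = ΣQ_DR·Δt / A = 805.0 × 21600 / (3.74 mi²) = 2.001 in.
The 1-inch UH is the DRH scaled by (1 in)/d, so U_p = 154.0 × 1/2.001 = 77.0 cfs.

U_p ≈ 77.0 cfs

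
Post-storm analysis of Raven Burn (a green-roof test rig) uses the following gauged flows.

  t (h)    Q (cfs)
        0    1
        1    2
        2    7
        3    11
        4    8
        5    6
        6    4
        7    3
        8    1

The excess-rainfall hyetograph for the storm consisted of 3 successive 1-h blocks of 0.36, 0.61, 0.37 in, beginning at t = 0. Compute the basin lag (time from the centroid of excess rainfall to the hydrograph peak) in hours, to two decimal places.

Centroid of excess rainfall: t_c = Σ P_i·t̄_i / ΣP_i = 1.5075 h (block centres at 0.5, 1.5, 2.5 h).
Hydrograph peak occurs at t = 3 h, so basin lag t_L = 3 − 1.5075 = 1.49 h.

t_L ≈ 1.49 h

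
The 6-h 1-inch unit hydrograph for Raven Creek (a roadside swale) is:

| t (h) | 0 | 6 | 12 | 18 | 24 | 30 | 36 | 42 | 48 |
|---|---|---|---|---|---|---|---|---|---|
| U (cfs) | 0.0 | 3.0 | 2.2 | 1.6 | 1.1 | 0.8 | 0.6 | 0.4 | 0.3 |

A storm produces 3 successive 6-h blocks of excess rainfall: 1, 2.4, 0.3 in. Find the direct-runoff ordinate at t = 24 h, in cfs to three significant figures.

By discrete convolution, Q_j = Σ (P_i / 1 in) · U_{j−i}.
At t = 24 h (j=4): Q = (1/1)·1.1 + (2.4/1)·1.6 + (0.3/1)·2.2 = 5.60 cfs.

Q ≈ 5.60 cfs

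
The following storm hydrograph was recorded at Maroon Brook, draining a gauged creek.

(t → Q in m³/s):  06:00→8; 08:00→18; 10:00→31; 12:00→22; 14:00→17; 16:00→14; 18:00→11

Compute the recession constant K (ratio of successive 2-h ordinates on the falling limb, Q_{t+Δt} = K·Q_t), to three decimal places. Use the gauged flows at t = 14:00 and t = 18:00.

Using the recession-limb readings at t = 14:00 and t = 18:00: Q falls from 17 to 11 m³/s over 2 intervals.
K = (Q₂/Q₁)^(1/2) = (11/17)^(1/2) = 0.804.

K ≈ 0.804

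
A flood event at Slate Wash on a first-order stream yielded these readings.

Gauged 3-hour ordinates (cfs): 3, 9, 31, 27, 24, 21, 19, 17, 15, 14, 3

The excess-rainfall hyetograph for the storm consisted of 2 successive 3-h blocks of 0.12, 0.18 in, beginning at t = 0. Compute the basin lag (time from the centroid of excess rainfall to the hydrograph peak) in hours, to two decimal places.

Centroid of excess rainfall: t_c = Σ P_i·t̄_i / ΣP_i = 3.3000 h (block centres at 1.5, 4.5 h).
Hydrograph peak occurs at t = 6 h, so basin lag t_L = 6 − 3.3000 = 2.70 h.

t_L ≈ 2.70 h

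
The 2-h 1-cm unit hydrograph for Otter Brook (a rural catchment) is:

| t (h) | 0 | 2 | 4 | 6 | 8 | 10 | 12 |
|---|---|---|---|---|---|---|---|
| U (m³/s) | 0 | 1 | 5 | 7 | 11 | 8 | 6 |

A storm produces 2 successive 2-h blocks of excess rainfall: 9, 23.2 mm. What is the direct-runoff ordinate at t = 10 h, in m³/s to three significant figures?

Q ≈ 32.7 m³/s

By discrete convolution, Q_j = Σ (P_i / 10 mm) · U_{j−i}.
At t = 10 h (j=5): Q = (9/10)·8 + (23.2/10)·11 = 32.7 m³/s.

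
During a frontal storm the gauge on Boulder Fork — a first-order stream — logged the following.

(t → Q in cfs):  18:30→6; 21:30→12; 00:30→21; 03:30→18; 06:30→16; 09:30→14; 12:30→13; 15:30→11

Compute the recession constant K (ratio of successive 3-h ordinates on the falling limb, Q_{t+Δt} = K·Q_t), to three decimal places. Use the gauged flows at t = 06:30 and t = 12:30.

Using the recession-limb readings at t = 06:30 and t = 12:30: Q falls from 16 to 13 cfs over 2 intervals.
K = (Q₂/Q₁)^(1/2) = (13/16)^(1/2) = 0.901.

K ≈ 0.901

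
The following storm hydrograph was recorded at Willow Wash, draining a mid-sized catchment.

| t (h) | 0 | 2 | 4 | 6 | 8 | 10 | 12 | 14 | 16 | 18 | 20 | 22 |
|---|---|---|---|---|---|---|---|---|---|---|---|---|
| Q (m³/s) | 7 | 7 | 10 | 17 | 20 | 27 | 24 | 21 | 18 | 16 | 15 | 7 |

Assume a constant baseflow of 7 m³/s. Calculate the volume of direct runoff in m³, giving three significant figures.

Direct-runoff ordinates (Q − Q_b): 0.0, 0.0, 3.0, 10.0, 13.0, 20.0, 17.0, 14.0, 11.0, 9.0, 8.0, 0.0 m³/s.
ΣQ_DR = 105.0 m³/s.
With Δt = 2 h = 7200 s, V = ΣQ_DR · Δt = 105.0 × 7200 = 7.56 × 10^5 m³.

V ≈ 7.56 × 10^5 m³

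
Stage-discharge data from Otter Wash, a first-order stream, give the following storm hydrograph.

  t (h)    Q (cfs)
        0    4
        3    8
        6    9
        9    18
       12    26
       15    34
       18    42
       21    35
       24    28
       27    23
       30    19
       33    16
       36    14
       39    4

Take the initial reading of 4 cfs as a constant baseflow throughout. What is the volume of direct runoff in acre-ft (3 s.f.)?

Direct-runoff ordinates (Q − Q_b): 0.0, 4.0, 5.0, 14.0, 22.0, 30.0, 38.0, 31.0, 24.0, 19.0, 15.0, 12.0, 10.0, 0.0 cfs.
ΣQ_DR = 224.0 cfs.
With Δt = 3 h = 10800 s, V = ΣQ_DR · Δt = 224.0 × 10800 = 2.42 × 10^6 ft³ = 55.5 acre-ft.

V ≈ 55.5 acre-ft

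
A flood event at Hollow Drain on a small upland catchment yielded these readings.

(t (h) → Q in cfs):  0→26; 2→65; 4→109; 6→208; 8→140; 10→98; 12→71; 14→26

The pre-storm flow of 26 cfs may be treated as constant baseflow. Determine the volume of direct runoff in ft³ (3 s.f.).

V ≈ 3.85 × 10^6 ft³

Direct-runoff ordinates (Q − Q_b): 0.0, 39.0, 83.0, 182.0, 114.0, 72.0, 45.0, 0.0 cfs.
ΣQ_DR = 535.0 cfs.
With Δt = 2 h = 7200 s, V = ΣQ_DR · Δt = 535.0 × 7200 = 3.85 × 10^6 ft³.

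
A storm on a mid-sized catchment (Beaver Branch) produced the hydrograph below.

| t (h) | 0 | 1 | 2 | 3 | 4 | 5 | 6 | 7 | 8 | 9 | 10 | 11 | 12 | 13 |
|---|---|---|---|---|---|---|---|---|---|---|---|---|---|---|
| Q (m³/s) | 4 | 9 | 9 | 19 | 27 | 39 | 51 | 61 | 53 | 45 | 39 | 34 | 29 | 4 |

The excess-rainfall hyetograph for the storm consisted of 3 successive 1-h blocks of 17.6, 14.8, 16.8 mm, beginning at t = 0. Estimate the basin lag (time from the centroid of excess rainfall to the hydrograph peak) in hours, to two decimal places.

Centroid of excess rainfall: t_c = Σ P_i·t̄_i / ΣP_i = 1.4837 h (block centres at 0.5, 1.5, 2.5 h).
Hydrograph peak occurs at t = 7 h, so basin lag t_L = 7 − 1.4837 = 5.52 h.

t_L ≈ 5.52 h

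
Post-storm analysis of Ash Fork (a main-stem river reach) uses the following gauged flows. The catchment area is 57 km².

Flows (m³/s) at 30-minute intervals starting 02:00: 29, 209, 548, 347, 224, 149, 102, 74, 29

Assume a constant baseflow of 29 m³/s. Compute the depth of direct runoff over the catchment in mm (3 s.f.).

d ≈ 45.8 mm

Direct runoff: 0.0, 180.0, 519.0, 318.0, 195.0, 120.0, 73.0, 45.0, 0.0 m³/s; ΣQ_DR = 1450 m³/s.
V = ΣQ_DR · Δt = 1450 × 1800 s = 2.610 × 10^6 m³.
Over A = 57 km², depth = V / A = 45.8 mm.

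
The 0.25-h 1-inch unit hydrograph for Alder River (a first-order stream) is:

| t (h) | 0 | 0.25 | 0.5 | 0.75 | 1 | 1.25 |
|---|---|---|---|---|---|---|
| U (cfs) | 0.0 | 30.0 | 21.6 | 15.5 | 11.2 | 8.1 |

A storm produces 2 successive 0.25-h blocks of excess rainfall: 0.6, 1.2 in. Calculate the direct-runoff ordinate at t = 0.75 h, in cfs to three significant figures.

By discrete convolution, Q_j = Σ (P_i / 1 in) · U_{j−i}.
At t = 0.75 h (j=3): Q = (0.6/1)·15.5 + (1.2/1)·21.6 = 35.2 cfs.

Q ≈ 35.2 cfs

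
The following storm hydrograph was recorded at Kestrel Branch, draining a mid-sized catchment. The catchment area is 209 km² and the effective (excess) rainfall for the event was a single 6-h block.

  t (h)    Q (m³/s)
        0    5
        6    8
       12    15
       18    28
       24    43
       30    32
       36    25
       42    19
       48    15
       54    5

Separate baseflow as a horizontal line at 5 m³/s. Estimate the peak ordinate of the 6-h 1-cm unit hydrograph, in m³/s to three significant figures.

Direct runoff: 0.0, 3.0, 10.0, 23.0, 38.0, 27.0, 20.0, 14.0, 10.0, 0.0 m³/s; ΣQ_DR = 145.0 m³/s, peak = 38.0 m³/s.
Runoff depth d = ΣQ_DR·Δt / A = 145.0 × 21600 / (209 km²) = 14.99 mm.
The 1-cm UH is the DRH scaled by (10 mm)/d, so U_p = 38.0 × 10/14.99 = 25.4 m³/s.

U_p ≈ 25.4 m³/s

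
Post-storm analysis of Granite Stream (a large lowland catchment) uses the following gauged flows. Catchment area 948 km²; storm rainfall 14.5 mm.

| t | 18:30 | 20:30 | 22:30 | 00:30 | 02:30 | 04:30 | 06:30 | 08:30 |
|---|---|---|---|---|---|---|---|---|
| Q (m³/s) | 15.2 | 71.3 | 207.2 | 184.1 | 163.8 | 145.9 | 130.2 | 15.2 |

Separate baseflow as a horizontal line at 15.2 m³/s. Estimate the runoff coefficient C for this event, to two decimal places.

C ≈ 0.42

ΣQ_DR = 811.3 m³/s; V = ΣQ_DR·Δt = 5.841 × 10^6 m³.
Runoff depth d = V / A = 6.162 mm.
C = d / P = 6.162 / 14.5 = 0.42.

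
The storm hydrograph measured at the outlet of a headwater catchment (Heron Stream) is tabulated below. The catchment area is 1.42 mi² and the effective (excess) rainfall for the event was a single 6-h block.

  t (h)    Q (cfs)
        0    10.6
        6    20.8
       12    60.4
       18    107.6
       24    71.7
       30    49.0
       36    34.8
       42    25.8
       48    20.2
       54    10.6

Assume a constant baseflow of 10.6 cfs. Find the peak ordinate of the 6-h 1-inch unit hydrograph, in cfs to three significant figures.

Direct runoff: 0.0, 10.2, 49.8, 97.0, 61.1, 38.4, 24.2, 15.2, 9.6, 0.0 cfs; ΣQ_DR = 305.5 cfs, peak = 97.0 cfs.
Runoff depth d = ΣQ_DR·Δt / A = 305.5 × 21600 / (1.42 mi²) = 2.000 in.
The 1-inch UH is the DRH scaled by (1 in)/d, so U_p = 97.0 × 1/2.000 = 48.5 cfs.

U_p ≈ 48.5 cfs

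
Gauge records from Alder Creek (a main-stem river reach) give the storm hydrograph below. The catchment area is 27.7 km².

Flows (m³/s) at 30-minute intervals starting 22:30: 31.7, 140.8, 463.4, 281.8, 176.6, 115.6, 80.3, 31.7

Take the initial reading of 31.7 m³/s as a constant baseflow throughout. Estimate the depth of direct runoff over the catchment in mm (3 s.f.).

d ≈ 69.4 mm

Direct runoff: 0.0, 109.1, 431.7, 250.1, 144.9, 83.9, 48.6, 0.0 m³/s; ΣQ_DR = 1068 m³/s.
V = ΣQ_DR · Δt = 1068 × 1800 s = 1.923 × 10^6 m³.
Over A = 27.7 km², depth = V / A = 69.4 mm.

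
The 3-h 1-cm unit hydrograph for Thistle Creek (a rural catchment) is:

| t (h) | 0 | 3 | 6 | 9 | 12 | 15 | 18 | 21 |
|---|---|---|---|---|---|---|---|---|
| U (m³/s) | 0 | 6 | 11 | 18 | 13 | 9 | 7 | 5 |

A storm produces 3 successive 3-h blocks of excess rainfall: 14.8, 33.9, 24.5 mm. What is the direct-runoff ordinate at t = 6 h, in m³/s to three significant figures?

Q ≈ 36.6 m³/s

By discrete convolution, Q_j = Σ (P_i / 10 mm) · U_{j−i}.
At t = 6 h (j=2): Q = (14.8/10)·11 + (33.9/10)·6 + (24.5/10)·0 = 36.6 m³/s.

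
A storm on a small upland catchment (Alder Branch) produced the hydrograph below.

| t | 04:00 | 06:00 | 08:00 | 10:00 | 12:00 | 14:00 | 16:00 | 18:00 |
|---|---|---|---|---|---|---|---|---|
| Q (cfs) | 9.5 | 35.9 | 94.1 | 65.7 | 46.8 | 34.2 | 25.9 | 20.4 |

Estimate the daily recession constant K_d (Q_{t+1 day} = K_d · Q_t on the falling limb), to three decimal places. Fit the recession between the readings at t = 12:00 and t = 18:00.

Between t = 12:00 and t = 18:00 the flow falls from 46.8 to 20.4 cfs over 3×2 h = 6 h.
Per-interval ratio K = (20.4/46.8)^(1/3) = 0.7582; K_d = K^(24/2) = 0.036.

K_d ≈ 0.036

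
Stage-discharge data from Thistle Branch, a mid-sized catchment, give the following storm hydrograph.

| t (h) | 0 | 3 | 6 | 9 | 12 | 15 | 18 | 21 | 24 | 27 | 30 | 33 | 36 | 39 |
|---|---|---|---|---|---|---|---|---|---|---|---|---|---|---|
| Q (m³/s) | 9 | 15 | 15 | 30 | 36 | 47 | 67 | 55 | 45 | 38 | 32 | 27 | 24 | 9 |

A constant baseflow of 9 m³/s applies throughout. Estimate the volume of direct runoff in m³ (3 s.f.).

V ≈ 3.49 × 10^6 m³

Direct-runoff ordinates (Q − Q_b): 0.0, 6.0, 6.0, 21.0, 27.0, 38.0, 58.0, 46.0, 36.0, 29.0, 23.0, 18.0, 15.0, 0.0 m³/s.
ΣQ_DR = 323.0 m³/s.
With Δt = 3 h = 10800 s, V = ΣQ_DR · Δt = 323.0 × 10800 = 3.49 × 10^6 m³.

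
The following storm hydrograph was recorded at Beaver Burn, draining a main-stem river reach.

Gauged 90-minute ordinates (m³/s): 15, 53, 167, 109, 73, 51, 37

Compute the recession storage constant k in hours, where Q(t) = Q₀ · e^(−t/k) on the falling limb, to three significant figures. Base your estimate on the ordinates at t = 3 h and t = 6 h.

k ≈ 3.63 h

On the falling limb, Q drops from 167 to 73 m³/s between t = 3 h and t = 6 h (Δt = 3 h).
k = −Δt / ln(Q₂/Q₁) = −3 / ln(73/167) = 3.63 h.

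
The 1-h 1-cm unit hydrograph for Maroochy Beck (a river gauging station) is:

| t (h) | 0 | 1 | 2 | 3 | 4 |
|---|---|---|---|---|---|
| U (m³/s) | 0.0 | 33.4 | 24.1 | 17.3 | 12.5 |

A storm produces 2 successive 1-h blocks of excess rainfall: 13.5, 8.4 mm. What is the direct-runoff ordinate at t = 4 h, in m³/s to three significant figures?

Q ≈ 31.4 m³/s

By discrete convolution, Q_j = Σ (P_i / 10 mm) · U_{j−i}.
At t = 4 h (j=4): Q = (13.5/10)·12.5 + (8.4/10)·17.3 = 31.4 m³/s.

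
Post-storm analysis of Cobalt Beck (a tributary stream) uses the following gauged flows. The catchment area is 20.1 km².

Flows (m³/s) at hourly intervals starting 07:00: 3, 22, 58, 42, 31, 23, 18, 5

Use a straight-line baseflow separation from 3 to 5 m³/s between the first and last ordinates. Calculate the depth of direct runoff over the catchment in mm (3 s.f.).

Direct runoff: 0.00, 18.71, 54.43, 38.14, 26.86, 18.57, 13.29, 0.00 m³/s; ΣQ_DR = 170.0 m³/s.
V = ΣQ_DR · Δt = 170.0 × 3600 s = 6.120 × 10^5 m³.
Over A = 20.1 km², depth = V / A = 30.4 mm.

d ≈ 30.4 mm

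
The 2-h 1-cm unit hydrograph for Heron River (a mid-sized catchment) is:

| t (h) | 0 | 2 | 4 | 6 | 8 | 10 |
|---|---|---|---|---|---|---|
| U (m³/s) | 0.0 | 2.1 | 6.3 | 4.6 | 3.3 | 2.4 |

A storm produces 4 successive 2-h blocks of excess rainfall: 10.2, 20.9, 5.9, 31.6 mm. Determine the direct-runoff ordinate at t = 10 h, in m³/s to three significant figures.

Q ≈ 32.0 m³/s

By discrete convolution, Q_j = Σ (P_i / 10 mm) · U_{j−i}.
At t = 10 h (j=5): Q = (10.2/10)·2.4 + (20.9/10)·3.3 + (5.9/10)·4.6 + (31.6/10)·6.3 = 32.0 m³/s.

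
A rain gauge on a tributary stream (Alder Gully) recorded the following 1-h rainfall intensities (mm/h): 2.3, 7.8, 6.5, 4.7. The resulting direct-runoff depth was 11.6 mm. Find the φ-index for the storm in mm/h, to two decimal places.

Only the 3 blocks with intensity above φ contribute runoff: 7.8, 6.5, 4.7 mm/h.
Σ(I−φ)·Δt = d  ⇒  (7.8+6.5+4.7 − 3φ)·1 = 11.6
φ = (19.00 − 11.6/1) / 3 = 2.47 mm/h.

φ ≈ 2.47 mm/h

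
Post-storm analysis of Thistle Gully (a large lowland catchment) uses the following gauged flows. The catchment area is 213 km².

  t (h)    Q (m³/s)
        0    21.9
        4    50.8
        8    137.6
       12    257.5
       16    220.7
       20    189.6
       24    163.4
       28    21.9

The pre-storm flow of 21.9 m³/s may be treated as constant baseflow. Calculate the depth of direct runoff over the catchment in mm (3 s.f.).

Direct runoff: 0.0, 28.9, 115.7, 235.6, 198.8, 167.7, 141.5, 0.0 m³/s; ΣQ_DR = 888.2 m³/s.
V = ΣQ_DR · Δt = 888.2 × 14400 s = 1.279 × 10^7 m³.
Over A = 213 km², depth = V / A = 60.0 mm.

d ≈ 60.0 mm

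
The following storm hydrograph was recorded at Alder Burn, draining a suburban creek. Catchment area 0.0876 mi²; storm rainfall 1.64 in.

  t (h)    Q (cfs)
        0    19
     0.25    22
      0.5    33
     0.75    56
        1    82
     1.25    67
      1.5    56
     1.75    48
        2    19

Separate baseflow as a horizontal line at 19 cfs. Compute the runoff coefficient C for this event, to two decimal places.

C ≈ 0.62

ΣQ_DR = 231.0 cfs; V = ΣQ_DR·Δt = 2.079 × 10^5 ft³.
Runoff depth d = V / A = 1.022 in.
C = d / P = 1.022 / 1.64 = 0.62.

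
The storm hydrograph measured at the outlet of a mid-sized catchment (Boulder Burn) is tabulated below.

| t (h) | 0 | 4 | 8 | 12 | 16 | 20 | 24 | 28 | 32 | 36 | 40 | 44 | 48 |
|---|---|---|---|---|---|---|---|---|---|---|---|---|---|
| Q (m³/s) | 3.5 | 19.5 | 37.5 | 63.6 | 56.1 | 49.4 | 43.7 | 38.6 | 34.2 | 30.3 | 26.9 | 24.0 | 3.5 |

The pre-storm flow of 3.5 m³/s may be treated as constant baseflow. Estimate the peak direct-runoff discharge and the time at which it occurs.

Q_p = 60.1 m³/s at t = 12 h

Subtracting baseflow gives direct-runoff ordinates: 0.0, 16.0, 34.0, 60.1, 52.6, 45.9, 40.2, 35.1, 30.7, 26.8, 23.4, 20.5, 0.0 m³/s.
The maximum is 60.1 m³/s, occurring at the reading for t = 12 h.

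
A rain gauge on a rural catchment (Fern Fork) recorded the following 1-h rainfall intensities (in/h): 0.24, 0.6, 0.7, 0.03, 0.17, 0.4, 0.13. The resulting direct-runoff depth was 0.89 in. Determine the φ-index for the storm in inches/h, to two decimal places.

φ ≈ 0.27 in/h

Only the 3 blocks with intensity above φ contribute runoff: 0.6, 0.7, 0.4 in/h.
Σ(I−φ)·Δt = d  ⇒  (0.6+0.7+0.4 − 3φ)·1 = 0.89
φ = (1.700 − 0.89/1) / 3 = 0.27 in/h.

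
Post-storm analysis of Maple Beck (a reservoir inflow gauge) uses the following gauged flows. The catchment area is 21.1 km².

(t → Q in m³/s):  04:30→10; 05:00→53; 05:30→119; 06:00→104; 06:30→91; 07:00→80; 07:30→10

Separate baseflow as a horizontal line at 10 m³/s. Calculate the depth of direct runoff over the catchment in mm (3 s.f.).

Direct runoff: 0.0, 43.0, 109.0, 94.0, 81.0, 70.0, 0.0 m³/s; ΣQ_DR = 397.0 m³/s.
V = ΣQ_DR · Δt = 397.0 × 1800 s = 7.146 × 10^5 m³.
Over A = 21.1 km², depth = V / A = 33.9 mm.

d ≈ 33.9 mm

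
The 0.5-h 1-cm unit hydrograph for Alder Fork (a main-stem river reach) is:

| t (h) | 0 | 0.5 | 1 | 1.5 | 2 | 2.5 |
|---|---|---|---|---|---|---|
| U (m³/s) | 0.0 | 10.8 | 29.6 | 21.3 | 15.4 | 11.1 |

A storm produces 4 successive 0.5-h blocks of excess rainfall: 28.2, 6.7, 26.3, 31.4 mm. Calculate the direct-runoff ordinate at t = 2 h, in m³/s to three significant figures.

By discrete convolution, Q_j = Σ (P_i / 10 mm) · U_{j−i}.
At t = 2 h (j=4): Q = (28.2/10)·15.4 + (6.7/10)·21.3 + (26.3/10)·29.6 + (31.4/10)·10.8 = 169 m³/s.

Q ≈ 169 m³/s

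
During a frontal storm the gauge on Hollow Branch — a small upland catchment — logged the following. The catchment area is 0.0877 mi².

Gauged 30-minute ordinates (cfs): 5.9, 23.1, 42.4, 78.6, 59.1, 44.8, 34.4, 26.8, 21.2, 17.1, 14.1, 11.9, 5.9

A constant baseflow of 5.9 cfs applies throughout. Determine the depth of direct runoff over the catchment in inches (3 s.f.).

Direct runoff: 0.0, 17.2, 36.5, 72.7, 53.2, 38.9, 28.5, 20.9, 15.3, 11.2, 8.2, 6.0, 0.0 cfs; ΣQ_DR = 308.6 cfs.
V = ΣQ_DR · Δt = 308.6 × 1800 s = 5.555 × 10^5 ft³.
Over A = 0.0877 mi², depth = V / A = 2.73 in.

d ≈ 2.73 in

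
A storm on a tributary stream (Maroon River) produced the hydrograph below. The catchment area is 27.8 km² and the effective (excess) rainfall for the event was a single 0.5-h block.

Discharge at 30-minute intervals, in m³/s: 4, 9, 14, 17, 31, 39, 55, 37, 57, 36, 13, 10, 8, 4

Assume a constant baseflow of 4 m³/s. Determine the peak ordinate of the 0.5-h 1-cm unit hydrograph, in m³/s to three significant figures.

U_p ≈ 29.4 m³/s

Direct runoff: 0.0, 5.0, 10.0, 13.0, 27.0, 35.0, 51.0, 33.0, 53.0, 32.0, 9.0, 6.0, 4.0, 0.0 m³/s; ΣQ_DR = 278.0 m³/s, peak = 53.0 m³/s.
Runoff depth d = ΣQ_DR·Δt / A = 278.0 × 1800 / (27.8 km²) = 18.00 mm.
The 1-cm UH is the DRH scaled by (10 mm)/d, so U_p = 53.0 × 10/18.00 = 29.4 m³/s.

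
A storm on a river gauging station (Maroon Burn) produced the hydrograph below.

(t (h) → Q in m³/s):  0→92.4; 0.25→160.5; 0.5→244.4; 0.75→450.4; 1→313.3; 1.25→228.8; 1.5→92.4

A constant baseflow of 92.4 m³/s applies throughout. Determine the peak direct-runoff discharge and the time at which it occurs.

Subtracting baseflow gives direct-runoff ordinates: 0.0, 68.1, 152.0, 358.0, 220.9, 136.4, 0.0 m³/s.
The maximum is 358.0 m³/s, occurring at the reading for t = 0.75 h.

Q_p = 358.0 m³/s at t = 0.75 h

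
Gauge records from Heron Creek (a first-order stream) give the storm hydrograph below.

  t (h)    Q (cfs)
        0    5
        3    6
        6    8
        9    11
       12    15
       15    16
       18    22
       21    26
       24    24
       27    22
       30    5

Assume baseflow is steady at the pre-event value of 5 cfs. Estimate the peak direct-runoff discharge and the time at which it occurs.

Q_p = 21.0 cfs at t = 21 h

Subtracting baseflow gives direct-runoff ordinates: 0.0, 1.0, 3.0, 6.0, 10.0, 11.0, 17.0, 21.0, 19.0, 17.0, 0.0 cfs.
The maximum is 21.0 cfs, occurring at the reading for t = 21 h.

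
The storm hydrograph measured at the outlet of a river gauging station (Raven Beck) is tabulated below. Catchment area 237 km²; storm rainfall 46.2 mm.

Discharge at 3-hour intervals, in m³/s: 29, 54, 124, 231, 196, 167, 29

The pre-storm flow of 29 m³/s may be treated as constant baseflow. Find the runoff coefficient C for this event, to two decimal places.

C ≈ 0.62

ΣQ_DR = 627.0 m³/s; V = ΣQ_DR·Δt = 6.772 × 10^6 m³.
Runoff depth d = V / A = 28.57 mm.
C = d / P = 28.57 / 46.2 = 0.62.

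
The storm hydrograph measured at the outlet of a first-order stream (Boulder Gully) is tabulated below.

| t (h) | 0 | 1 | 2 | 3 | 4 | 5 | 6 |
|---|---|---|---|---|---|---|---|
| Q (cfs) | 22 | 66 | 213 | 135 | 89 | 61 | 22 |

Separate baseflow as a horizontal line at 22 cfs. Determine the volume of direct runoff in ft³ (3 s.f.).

V ≈ 1.63 × 10^6 ft³

Direct-runoff ordinates (Q − Q_b): 0.0, 44.0, 191.0, 113.0, 67.0, 39.0, 0.0 cfs.
ΣQ_DR = 454.0 cfs.
With Δt = 1 h = 3600 s, V = ΣQ_DR · Δt = 454.0 × 3600 = 1.63 × 10^6 ft³.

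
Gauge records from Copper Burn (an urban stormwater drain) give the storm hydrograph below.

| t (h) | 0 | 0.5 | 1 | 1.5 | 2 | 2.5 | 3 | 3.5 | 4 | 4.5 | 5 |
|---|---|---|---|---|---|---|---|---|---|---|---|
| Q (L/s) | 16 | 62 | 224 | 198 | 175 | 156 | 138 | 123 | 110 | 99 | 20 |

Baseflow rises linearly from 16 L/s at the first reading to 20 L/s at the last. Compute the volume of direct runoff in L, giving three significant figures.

Direct-runoff ordinates (Q − Q_b): 0.00, 45.60, 207.20, 180.80, 157.40, 138.00, 119.60, 104.20, 90.80, 79.40, 0.00 L/s.
ΣQ_DR = 1123 L/s.
With Δt = 0.5 h = 1800 s, V = ΣQ_DR · Δt = 1123 × 1800 = 2.02 × 10^6 L.

V ≈ 2.02 × 10^6 L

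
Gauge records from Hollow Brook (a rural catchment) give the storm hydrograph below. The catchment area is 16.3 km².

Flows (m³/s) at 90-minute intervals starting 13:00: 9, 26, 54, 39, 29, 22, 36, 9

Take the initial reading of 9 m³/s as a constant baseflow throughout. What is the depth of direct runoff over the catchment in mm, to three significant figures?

d ≈ 50.4 mm

Direct runoff: 0.0, 17.0, 45.0, 30.0, 20.0, 13.0, 27.0, 0.0 m³/s; ΣQ_DR = 152.0 m³/s.
V = ΣQ_DR · Δt = 152.0 × 5400 s = 8.208 × 10^5 m³.
Over A = 16.3 km², depth = V / A = 50.4 mm.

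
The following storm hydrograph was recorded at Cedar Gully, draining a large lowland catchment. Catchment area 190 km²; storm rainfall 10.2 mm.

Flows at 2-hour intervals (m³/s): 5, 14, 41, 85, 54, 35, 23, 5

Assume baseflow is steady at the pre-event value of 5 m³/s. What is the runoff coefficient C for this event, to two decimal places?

C ≈ 0.82

ΣQ_DR = 222.0 m³/s; V = ΣQ_DR·Δt = 1.598 × 10^6 m³.
Runoff depth d = V / A = 8.413 mm.
C = d / P = 8.413 / 10.2 = 0.82.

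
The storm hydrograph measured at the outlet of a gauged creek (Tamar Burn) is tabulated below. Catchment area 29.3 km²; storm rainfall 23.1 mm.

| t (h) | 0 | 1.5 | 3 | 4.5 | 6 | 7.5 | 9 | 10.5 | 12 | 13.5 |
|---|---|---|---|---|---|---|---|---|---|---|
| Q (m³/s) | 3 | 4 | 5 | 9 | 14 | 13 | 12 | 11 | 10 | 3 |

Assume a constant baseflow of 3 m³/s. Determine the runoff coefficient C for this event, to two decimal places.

C ≈ 0.43

ΣQ_DR = 54.00 m³/s; V = ΣQ_DR·Δt = 2.916 × 10^5 m³.
Runoff depth d = V / A = 9.952 mm.
C = d / P = 9.952 / 23.1 = 0.43.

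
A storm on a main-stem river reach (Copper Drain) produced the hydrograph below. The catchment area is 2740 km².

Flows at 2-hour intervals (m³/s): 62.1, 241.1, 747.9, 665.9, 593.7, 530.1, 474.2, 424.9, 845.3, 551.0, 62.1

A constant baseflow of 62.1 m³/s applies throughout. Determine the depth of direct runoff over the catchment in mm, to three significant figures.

Direct runoff: 0.0, 179.0, 685.8, 603.8, 531.6, 468.0, 412.1, 362.8, 783.2, 488.9, 0.0 m³/s; ΣQ_DR = 4515 m³/s.
V = ΣQ_DR · Δt = 4515 × 7200 s = 3.251 × 10^7 m³.
Over A = 2740 km², depth = V / A = 11.9 mm.

d ≈ 11.9 mm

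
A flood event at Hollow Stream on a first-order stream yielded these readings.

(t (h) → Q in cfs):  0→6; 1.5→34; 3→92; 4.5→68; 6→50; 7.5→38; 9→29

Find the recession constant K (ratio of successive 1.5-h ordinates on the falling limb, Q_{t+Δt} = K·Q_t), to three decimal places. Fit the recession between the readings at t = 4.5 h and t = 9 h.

Using the recession-limb readings at t = 4.5 h and t = 9 h: Q falls from 68 to 29 cfs over 3 intervals.
K = (Q₂/Q₁)^(1/3) = (29/68)^(1/3) = 0.753.

K ≈ 0.753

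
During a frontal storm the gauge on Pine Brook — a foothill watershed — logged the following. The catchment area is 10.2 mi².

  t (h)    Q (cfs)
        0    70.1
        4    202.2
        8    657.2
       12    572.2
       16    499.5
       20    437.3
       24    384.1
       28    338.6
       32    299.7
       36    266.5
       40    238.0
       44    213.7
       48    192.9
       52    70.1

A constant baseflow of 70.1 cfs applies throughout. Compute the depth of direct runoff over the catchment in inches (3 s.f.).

d ≈ 2.10 in

Direct runoff: 0.0, 132.1, 587.1, 502.1, 429.4, 367.2, 314.0, 268.5, 229.6, 196.4, 167.9, 143.6, 122.8, 0.0 cfs; ΣQ_DR = 3461 cfs.
V = ΣQ_DR · Δt = 3461 × 14400 s = 4.983 × 10^7 ft³.
Over A = 10.2 mi², depth = V / A = 2.10 in.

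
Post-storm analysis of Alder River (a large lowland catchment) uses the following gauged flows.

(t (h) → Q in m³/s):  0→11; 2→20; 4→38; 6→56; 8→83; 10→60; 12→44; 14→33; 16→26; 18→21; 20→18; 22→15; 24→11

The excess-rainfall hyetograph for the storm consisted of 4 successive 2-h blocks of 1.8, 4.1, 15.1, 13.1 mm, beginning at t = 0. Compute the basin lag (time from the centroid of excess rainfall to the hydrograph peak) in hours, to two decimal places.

Centroid of excess rainfall: t_c = Σ P_i·t̄_i / ΣP_i = 5.3167 h (block centres at 1, 3, 5, 7 h).
Hydrograph peak occurs at t = 8 h, so basin lag t_L = 8 − 5.3167 = 2.68 h.

t_L ≈ 2.68 h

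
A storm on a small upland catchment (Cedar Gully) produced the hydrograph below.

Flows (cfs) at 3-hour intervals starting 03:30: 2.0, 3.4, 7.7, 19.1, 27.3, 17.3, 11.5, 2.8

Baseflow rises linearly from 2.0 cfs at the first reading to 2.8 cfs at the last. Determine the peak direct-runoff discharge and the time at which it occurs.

Q_p = 24.84 cfs at t = 15:30

Subtracting baseflow gives direct-runoff ordinates: 0.00, 1.29, 5.47, 16.76, 24.84, 14.73, 8.81, 0.00 cfs.
The maximum is 24.84 cfs, occurring at the reading for t = 15:30.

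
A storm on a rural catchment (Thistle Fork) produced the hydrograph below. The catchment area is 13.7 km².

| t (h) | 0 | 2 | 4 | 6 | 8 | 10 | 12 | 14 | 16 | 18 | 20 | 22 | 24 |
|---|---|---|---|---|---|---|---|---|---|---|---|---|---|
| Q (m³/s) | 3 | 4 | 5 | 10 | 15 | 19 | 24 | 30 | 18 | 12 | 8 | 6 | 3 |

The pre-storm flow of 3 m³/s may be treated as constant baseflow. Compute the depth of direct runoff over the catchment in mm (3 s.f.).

d ≈ 62.0 mm

Direct runoff: 0.0, 1.0, 2.0, 7.0, 12.0, 16.0, 21.0, 27.0, 15.0, 9.0, 5.0, 3.0, 0.0 m³/s; ΣQ_DR = 118.0 m³/s.
V = ΣQ_DR · Δt = 118.0 × 7200 s = 8.496 × 10^5 m³.
Over A = 13.7 km², depth = V / A = 62.0 mm.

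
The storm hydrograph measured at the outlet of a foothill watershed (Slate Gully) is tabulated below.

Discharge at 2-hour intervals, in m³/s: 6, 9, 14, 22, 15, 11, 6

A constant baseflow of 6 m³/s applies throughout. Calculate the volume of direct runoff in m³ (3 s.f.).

V ≈ 2.95 × 10^5 m³

Direct-runoff ordinates (Q − Q_b): 0.0, 3.0, 8.0, 16.0, 9.0, 5.0, 0.0 m³/s.
ΣQ_DR = 41.00 m³/s.
With Δt = 2 h = 7200 s, V = ΣQ_DR · Δt = 41.00 × 7200 = 2.95 × 10^5 m³.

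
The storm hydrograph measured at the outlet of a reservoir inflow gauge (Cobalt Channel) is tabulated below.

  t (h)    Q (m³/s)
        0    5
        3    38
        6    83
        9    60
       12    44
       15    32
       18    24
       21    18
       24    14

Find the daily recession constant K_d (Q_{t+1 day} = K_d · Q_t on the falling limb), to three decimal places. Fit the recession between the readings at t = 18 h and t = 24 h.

Between t = 18 h and t = 24 h the flow falls from 24 to 14 m³/s over 2×3 h = 6 h.
Per-interval ratio K = (14/24)^(1/2) = 0.7638; K_d = K^(24/3) = 0.116.

K_d ≈ 0.116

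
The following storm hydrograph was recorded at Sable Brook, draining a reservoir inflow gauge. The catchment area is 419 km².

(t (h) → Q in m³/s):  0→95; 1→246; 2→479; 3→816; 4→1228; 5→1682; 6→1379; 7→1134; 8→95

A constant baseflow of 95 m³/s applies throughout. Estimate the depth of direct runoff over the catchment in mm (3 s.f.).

d ≈ 54.1 mm

Direct runoff: 0.0, 151.0, 384.0, 721.0, 1133.0, 1587.0, 1284.0, 1039.0, 0.0 m³/s; ΣQ_DR = 6299 m³/s.
V = ΣQ_DR · Δt = 6299 × 3600 s = 2.268 × 10^7 m³.
Over A = 419 km², depth = V / A = 54.1 mm.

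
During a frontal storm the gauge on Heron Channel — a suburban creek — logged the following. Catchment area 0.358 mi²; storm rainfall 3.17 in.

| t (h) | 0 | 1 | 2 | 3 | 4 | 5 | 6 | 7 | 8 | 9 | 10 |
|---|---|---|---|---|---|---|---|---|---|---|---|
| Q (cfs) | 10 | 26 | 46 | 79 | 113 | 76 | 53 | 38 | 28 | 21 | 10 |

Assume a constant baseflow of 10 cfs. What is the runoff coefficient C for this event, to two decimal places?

ΣQ_DR = 390.0 cfs; V = ΣQ_DR·Δt = 1.404 × 10^6 ft³.
Runoff depth d = V / A = 1.688 in.
C = d / P = 1.688 / 3.17 = 0.53.

C ≈ 0.53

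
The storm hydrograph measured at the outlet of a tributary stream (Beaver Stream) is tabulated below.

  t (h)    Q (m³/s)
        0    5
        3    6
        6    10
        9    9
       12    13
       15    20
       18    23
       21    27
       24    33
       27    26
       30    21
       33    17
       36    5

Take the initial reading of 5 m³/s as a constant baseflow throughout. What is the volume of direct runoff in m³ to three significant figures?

Direct-runoff ordinates (Q − Q_b): 0.0, 1.0, 5.0, 4.0, 8.0, 15.0, 18.0, 22.0, 28.0, 21.0, 16.0, 12.0, 0.0 m³/s.
ΣQ_DR = 150.0 m³/s.
With Δt = 3 h = 10800 s, V = ΣQ_DR · Δt = 150.0 × 10800 = 1.62 × 10^6 m³.

V ≈ 1.62 × 10^6 m³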